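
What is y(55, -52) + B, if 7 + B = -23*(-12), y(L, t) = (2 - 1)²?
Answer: 270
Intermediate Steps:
y(L, t) = 1 (y(L, t) = 1² = 1)
B = 269 (B = -7 - 23*(-12) = -7 + 276 = 269)
y(55, -52) + B = 1 + 269 = 270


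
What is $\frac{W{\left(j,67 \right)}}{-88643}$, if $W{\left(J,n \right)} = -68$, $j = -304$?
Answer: $\frac{68}{88643} \approx 0.00076712$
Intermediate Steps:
$\frac{W{\left(j,67 \right)}}{-88643} = - \frac{68}{-88643} = \left(-68\right) \left(- \frac{1}{88643}\right) = \frac{68}{88643}$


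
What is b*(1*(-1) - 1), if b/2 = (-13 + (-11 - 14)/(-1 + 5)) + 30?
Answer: -43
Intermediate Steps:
b = 43/2 (b = 2*((-13 + (-11 - 14)/(-1 + 5)) + 30) = 2*((-13 - 25/4) + 30) = 2*(-77/4 + 30) = 2*(43/4) = 43/2 ≈ 21.500)
b*(1*(-1) - 1) = 43*(1*(-1) - 1)/2 = 43*(-1 - 1)/2 = (43/2)*(-2) = -43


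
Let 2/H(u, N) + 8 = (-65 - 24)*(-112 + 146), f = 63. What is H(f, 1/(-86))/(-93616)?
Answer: 1/142015472 ≈ 7.0415e-9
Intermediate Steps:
H(u, N) = -1/1517 (H(u, N) = 2/(-8 + (-65 - 24)*(-112 + 146)) = 2/(-8 - 89*34) = 2/(-8 - 3026) = 2/(-3034) = 2*(-1/3034) = -1/1517)
H(f, 1/(-86))/(-93616) = -1/1517/(-93616) = -1/1517*(-1/93616) = 1/142015472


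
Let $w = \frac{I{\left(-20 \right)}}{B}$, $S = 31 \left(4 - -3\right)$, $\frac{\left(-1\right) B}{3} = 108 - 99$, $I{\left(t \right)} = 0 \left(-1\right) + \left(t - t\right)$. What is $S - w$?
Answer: $217$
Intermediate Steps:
$I{\left(t \right)} = 0$ ($I{\left(t \right)} = 0 + 0 = 0$)
$B = -27$ ($B = - 3 \left(108 - 99\right) = \left(-3\right) 9 = -27$)
$S = 217$ ($S = 31 \left(4 + 3\right) = 31 \cdot 7 = 217$)
$w = 0$ ($w = \frac{0}{-27} = 0 \left(- \frac{1}{27}\right) = 0$)
$S - w = 217 - 0 = 217 + 0 = 217$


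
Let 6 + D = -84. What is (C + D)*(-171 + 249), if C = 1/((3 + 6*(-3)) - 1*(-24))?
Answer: -21034/3 ≈ -7011.3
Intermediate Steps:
D = -90 (D = -6 - 84 = -90)
C = ⅑ (C = 1/((3 - 18) + 24) = 1/(-15 + 24) = 1/9 = ⅑ ≈ 0.11111)
(C + D)*(-171 + 249) = (⅑ - 90)*(-171 + 249) = -809/9*78 = -21034/3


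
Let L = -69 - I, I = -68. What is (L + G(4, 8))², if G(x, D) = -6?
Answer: 49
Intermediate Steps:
L = -1 (L = -69 - 1*(-68) = -69 + 68 = -1)
(L + G(4, 8))² = (-1 - 6)² = (-7)² = 49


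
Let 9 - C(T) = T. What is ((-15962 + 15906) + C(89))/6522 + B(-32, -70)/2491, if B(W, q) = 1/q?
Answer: -11860421/568620570 ≈ -0.020858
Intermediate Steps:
C(T) = 9 - T
((-15962 + 15906) + C(89))/6522 + B(-32, -70)/2491 = ((-15962 + 15906) + (9 - 1*89))/6522 + 1/(-70*2491) = (-56 + (9 - 89))*(1/6522) - 1/70*1/2491 = (-56 - 80)*(1/6522) - 1/174370 = -136*1/6522 - 1/174370 = -68/3261 - 1/174370 = -11860421/568620570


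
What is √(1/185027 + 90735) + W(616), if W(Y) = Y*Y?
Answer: 379456 + √3106311883980842/185027 ≈ 3.7976e+5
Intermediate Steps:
W(Y) = Y²
√(1/185027 + 90735) + W(616) = √(1/185027 + 90735) + 616² = √(1/185027 + 90735) + 379456 = √(16788424846/185027) + 379456 = √3106311883980842/185027 + 379456 = 379456 + √3106311883980842/185027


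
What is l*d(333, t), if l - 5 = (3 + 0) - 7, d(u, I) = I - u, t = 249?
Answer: -84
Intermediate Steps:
l = 1 (l = 5 + ((3 + 0) - 7) = 5 + (3 - 7) = 5 - 4 = 1)
l*d(333, t) = 1*(249 - 1*333) = 1*(249 - 333) = 1*(-84) = -84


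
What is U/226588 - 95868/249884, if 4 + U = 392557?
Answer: 19092543867/14155178948 ≈ 1.3488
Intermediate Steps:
U = 392553 (U = -4 + 392557 = 392553)
U/226588 - 95868/249884 = 392553/226588 - 95868/249884 = 392553*(1/226588) - 95868*1/249884 = 392553/226588 - 23967/62471 = 19092543867/14155178948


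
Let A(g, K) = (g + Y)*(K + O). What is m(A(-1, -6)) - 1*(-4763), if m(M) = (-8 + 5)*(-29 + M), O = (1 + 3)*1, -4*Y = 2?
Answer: 4841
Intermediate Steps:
Y = -½ (Y = -¼*2 = -½ ≈ -0.50000)
O = 4 (O = 4*1 = 4)
A(g, K) = (4 + K)*(-½ + g) (A(g, K) = (g - ½)*(K + 4) = (-½ + g)*(4 + K) = (4 + K)*(-½ + g))
m(M) = 87 - 3*M (m(M) = -3*(-29 + M) = 87 - 3*M)
m(A(-1, -6)) - 1*(-4763) = (87 - 3*(-2 + 4*(-1) - ½*(-6) - 6*(-1))) - 1*(-4763) = (87 - 3*(-2 - 4 + 3 + 6)) + 4763 = (87 - 3*3) + 4763 = (87 - 9) + 4763 = 78 + 4763 = 4841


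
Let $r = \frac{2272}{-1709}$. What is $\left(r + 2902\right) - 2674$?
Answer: $\frac{387380}{1709} \approx 226.67$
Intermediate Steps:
$r = - \frac{2272}{1709}$ ($r = 2272 \left(- \frac{1}{1709}\right) = - \frac{2272}{1709} \approx -1.3294$)
$\left(r + 2902\right) - 2674 = \left(- \frac{2272}{1709} + 2902\right) - 2674 = \frac{4957246}{1709} - 2674 = \frac{387380}{1709}$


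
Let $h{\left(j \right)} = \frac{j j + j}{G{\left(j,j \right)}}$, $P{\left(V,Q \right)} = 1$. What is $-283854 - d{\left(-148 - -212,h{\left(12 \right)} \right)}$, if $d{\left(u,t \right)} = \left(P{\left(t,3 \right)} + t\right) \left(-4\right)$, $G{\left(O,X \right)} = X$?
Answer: $-283798$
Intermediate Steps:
$h{\left(j \right)} = \frac{j + j^{2}}{j}$ ($h{\left(j \right)} = \frac{j j + j}{j} = \frac{j^{2} + j}{j} = \frac{j + j^{2}}{j}$)
$d{\left(u,t \right)} = -4 - 4 t$ ($d{\left(u,t \right)} = \left(1 + t\right) \left(-4\right) = -4 - 4 t$)
$-283854 - d{\left(-148 - -212,h{\left(12 \right)} \right)} = -283854 - \left(-4 - 4 \left(1 + 12\right)\right) = -283854 - \left(-4 - 52\right) = -283854 - -56 = -283854 + 56 = -283798$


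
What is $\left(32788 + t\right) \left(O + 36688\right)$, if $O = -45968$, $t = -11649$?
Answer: $-196169920$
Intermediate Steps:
$\left(32788 + t\right) \left(O + 36688\right) = \left(32788 - 11649\right) \left(-45968 + 36688\right) = 21139 \left(-9280\right) = -196169920$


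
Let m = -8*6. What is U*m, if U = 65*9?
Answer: -28080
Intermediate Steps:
U = 585
m = -48
U*m = 585*(-48) = -28080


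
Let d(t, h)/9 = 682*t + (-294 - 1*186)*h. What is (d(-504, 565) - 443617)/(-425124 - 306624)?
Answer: 5977969/731748 ≈ 8.1694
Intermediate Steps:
d(t, h) = -4320*h + 6138*t (d(t, h) = 9*(682*t + (-294 - 1*186)*h) = 9*(682*t + (-294 - 186)*h) = 9*(682*t - 480*h) = 9*(-480*h + 682*t) = -4320*h + 6138*t)
(d(-504, 565) - 443617)/(-425124 - 306624) = ((-4320*565 + 6138*(-504)) - 443617)/(-425124 - 306624) = ((-2440800 - 3093552) - 443617)/(-731748) = (-5534352 - 443617)*(-1/731748) = -5977969*(-1/731748) = 5977969/731748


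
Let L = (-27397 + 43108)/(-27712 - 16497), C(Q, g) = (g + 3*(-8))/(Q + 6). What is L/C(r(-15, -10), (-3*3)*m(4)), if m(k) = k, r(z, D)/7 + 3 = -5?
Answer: -26185/88418 ≈ -0.29615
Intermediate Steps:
r(z, D) = -56 (r(z, D) = -21 + 7*(-5) = -21 - 35 = -56)
C(Q, g) = (-24 + g)/(6 + Q) (C(Q, g) = (g - 24)/(6 + Q) = (-24 + g)/(6 + Q))
L = -15711/44209 (L = 15711/(-44209) = 15711*(-1/44209) = -15711/44209 ≈ -0.35538)
L/C(r(-15, -10), (-3*3)*m(4)) = -15711*(6 - 56)/(-24 - 3*3*4)/44209 = -15711*(-50/(-24 - 9*4))/44209 = -15711*(-50/(-24 - 36))/44209 = -15711/(44209*((-1/50*(-60)))) = -15711/(44209*6/5) = -15711/44209*⅚ = -26185/88418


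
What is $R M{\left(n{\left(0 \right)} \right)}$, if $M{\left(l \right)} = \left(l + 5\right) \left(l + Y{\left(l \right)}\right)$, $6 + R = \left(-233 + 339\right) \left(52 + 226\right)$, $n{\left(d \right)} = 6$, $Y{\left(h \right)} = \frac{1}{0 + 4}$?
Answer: $\frac{4051025}{2} \approx 2.0255 \cdot 10^{6}$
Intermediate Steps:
$Y{\left(h \right)} = \frac{1}{4}$
$R = 29462$ ($R = -6 + \left(-233 + 339\right) \left(52 + 226\right) = -6 + 106 \cdot 278 = -6 + 29468 = 29462$)
$M{\left(l \right)} = \left(5 + l\right) \left(\frac{1}{4} + l\right)$ ($M{\left(l \right)} = \left(l + 5\right) \left(l + \frac{1}{4}\right) = \left(5 + l\right) \left(\frac{1}{4} + l\right)$)
$R M{\left(n{\left(0 \right)} \right)} = 29462 \left(\frac{5}{4} + 6^{2} + \frac{21}{4} \cdot 6\right) = 29462 \left(\frac{5}{4} + 36 + \frac{63}{2}\right) = 29462 \cdot \frac{275}{4} = \frac{4051025}{2}$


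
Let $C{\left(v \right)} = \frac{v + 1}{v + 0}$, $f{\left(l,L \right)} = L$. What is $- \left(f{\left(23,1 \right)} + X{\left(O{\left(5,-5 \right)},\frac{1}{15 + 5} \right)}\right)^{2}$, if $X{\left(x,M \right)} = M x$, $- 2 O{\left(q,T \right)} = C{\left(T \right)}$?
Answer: $- \frac{2401}{2500} \approx -0.9604$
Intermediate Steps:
$C{\left(v \right)} = \frac{1 + v}{v}$
$O{\left(q,T \right)} = - \frac{1 + T}{2 T}$ ($O{\left(q,T \right)} = - \frac{\frac{1}{T} \left(1 + T\right)}{2} = - \frac{1 + T}{2 T}$)
$- \left(f{\left(23,1 \right)} + X{\left(O{\left(5,-5 \right)},\frac{1}{15 + 5} \right)}\right)^{2} = - \left(1 + \frac{\frac{1}{2} \frac{1}{-5} \left(-1 - -5\right)}{15 + 5}\right)^{2} = - \left(1 + \frac{\frac{1}{2} \left(- \frac{1}{5}\right) \left(-1 + 5\right)}{20}\right)^{2} = - \left(1 + \frac{\frac{1}{2} \left(- \frac{1}{5}\right) 4}{20}\right)^{2} = - \left(1 + \frac{1}{20} \left(- \frac{2}{5}\right)\right)^{2} = - \left(1 - \frac{1}{50}\right)^{2} = - \left(\frac{49}{50}\right)^{2} = \left(-1\right) \frac{2401}{2500} = - \frac{2401}{2500}$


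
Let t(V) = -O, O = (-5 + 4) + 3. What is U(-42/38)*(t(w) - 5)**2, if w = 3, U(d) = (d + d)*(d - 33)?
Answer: 1333584/361 ≈ 3694.1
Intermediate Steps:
U(d) = 2*d*(-33 + d) (U(d) = (2*d)*(-33 + d) = 2*d*(-33 + d))
O = 2 (O = -1 + 3 = 2)
t(V) = -2 (t(V) = -1*2 = -2)
U(-42/38)*(t(w) - 5)**2 = (2*(-42/38)*(-33 - 42/38))*(-2 - 5)**2 = (2*(-42*1/38)*(-33 - 42*1/38))*(-7)**2 = (2*(-21/19)*(-33 - 21/19))*49 = (2*(-21/19)*(-648/19))*49 = (27216/361)*49 = 1333584/361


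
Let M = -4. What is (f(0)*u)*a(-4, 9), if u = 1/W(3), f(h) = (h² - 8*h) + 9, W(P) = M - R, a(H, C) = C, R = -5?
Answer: 81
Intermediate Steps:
W(P) = 1 (W(P) = -4 - 1*(-5) = -4 + 5 = 1)
f(h) = 9 + h² - 8*h
u = 1 (u = 1/1 = 1)
(f(0)*u)*a(-4, 9) = ((9 + 0² - 8*0)*1)*9 = ((9 + 0 + 0)*1)*9 = (9*1)*9 = 9*9 = 81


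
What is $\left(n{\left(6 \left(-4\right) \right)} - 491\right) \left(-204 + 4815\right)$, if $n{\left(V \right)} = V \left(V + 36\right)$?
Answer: $-3591969$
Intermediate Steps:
$n{\left(V \right)} = V \left(36 + V\right)$
$\left(n{\left(6 \left(-4\right) \right)} - 491\right) \left(-204 + 4815\right) = \left(6 \left(-4\right) \left(36 + 6 \left(-4\right)\right) - 491\right) \left(-204 + 4815\right) = \left(- 24 \left(36 - 24\right) - 491\right) 4611 = \left(\left(-24\right) 12 - 491\right) 4611 = \left(-288 - 491\right) 4611 = \left(-779\right) 4611 = -3591969$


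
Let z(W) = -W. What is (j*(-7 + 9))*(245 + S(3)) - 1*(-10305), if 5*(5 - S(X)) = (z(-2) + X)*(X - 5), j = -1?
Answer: 9801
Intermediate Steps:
S(X) = 5 - (-5 + X)*(2 + X)/5 (S(X) = 5 - (-1*(-2) + X)*(X - 5)/5 = 5 - (2 + X)*(-5 + X)/5 = 5 - (-5 + X)*(2 + X)/5)
(j*(-7 + 9))*(245 + S(3)) - 1*(-10305) = (-(-7 + 9))*(245 + (7 - ⅕*3² + (⅗)*3)) - 1*(-10305) = (-1*2)*(245 + (7 - ⅕*9 + 9/5)) + 10305 = -2*(245 + (7 - 9/5 + 9/5)) + 10305 = -2*(245 + 7) + 10305 = -2*252 + 10305 = -504 + 10305 = 9801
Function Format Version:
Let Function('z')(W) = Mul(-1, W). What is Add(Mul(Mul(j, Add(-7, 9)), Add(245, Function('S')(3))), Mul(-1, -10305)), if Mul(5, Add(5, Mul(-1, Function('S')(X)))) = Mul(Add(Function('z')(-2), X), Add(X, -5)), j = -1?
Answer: 9801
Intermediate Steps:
Function('S')(X) = Add(5, Mul(Rational(-1, 5), Add(-5, X), Add(2, X))) (Function('S')(X) = Add(5, Mul(Rational(-1, 5), Mul(Add(Mul(-1, -2), X), Add(X, -5)))) = Add(5, Mul(Rational(-1, 5), Mul(Add(2, X), Add(-5, X)))) = Add(5, Mul(Rational(-1, 5), Mul(Add(-5, X), Add(2, X)))) = Add(5, Mul(Rational(-1, 5), Add(-5, X), Add(2, X))))
Add(Mul(Mul(j, Add(-7, 9)), Add(245, Function('S')(3))), Mul(-1, -10305)) = Add(Mul(Mul(-1, Add(-7, 9)), Add(245, Add(7, Mul(Rational(-1, 5), Pow(3, 2)), Mul(Rational(3, 5), 3)))), Mul(-1, -10305)) = Add(Mul(Mul(-1, 2), Add(245, Add(7, Mul(Rational(-1, 5), 9), Rational(9, 5)))), 10305) = Add(Mul(-2, Add(245, Add(7, Rational(-9, 5), Rational(9, 5)))), 10305) = Add(Mul(-2, Add(245, 7)), 10305) = Add(Mul(-2, 252), 10305) = Add(-504, 10305) = 9801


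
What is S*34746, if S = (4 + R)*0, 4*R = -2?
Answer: 0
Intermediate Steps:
R = -½ (R = (¼)*(-2) = -½ ≈ -0.50000)
S = 0 (S = (4 - ½)*0 = (7/2)*0 = 0)
S*34746 = 0*34746 = 0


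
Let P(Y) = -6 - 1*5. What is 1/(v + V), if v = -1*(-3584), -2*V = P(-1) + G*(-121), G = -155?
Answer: -1/5788 ≈ -0.00017277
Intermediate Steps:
P(Y) = -11 (P(Y) = -6 - 5 = -11)
V = -9372 (V = -(-11 - 155*(-121))/2 = -(-11 + 18755)/2 = -½*18744 = -9372)
v = 3584
1/(v + V) = 1/(3584 - 9372) = 1/(-5788) = -1/5788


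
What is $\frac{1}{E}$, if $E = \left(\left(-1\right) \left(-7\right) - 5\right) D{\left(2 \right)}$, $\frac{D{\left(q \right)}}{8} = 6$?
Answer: $\frac{1}{96} \approx 0.010417$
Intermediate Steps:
$D{\left(q \right)} = 48$ ($D{\left(q \right)} = 8 \cdot 6 = 48$)
$E = 96$ ($E = \left(\left(-1\right) \left(-7\right) - 5\right) 48 = \left(7 - 5\right) 48 = 2 \cdot 48 = 96$)
$\frac{1}{E} = \frac{1}{96}$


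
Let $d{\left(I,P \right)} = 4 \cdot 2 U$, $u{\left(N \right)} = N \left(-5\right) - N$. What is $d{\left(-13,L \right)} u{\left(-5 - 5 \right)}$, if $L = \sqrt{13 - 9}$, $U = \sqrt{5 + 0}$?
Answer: $480 \sqrt{5} \approx 1073.3$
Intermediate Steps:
$U = \sqrt{5} \approx 2.2361$
$L = 2$ ($L = \sqrt{4} = 2$)
$u{\left(N \right)} = - 6 N$ ($u{\left(N \right)} = - 5 N - N = - 6 N$)
$d{\left(I,P \right)} = 8 \sqrt{5}$ ($d{\left(I,P \right)} = 4 \cdot 2 \sqrt{5} = 8 \sqrt{5}$)
$d{\left(-13,L \right)} u{\left(-5 - 5 \right)} = 8 \sqrt{5} \left(- 6 \left(-5 - 5\right)\right) = 8 \sqrt{5} \left(\left(-6\right) \left(-10\right)\right) = 8 \sqrt{5} \cdot 60 = 480 \sqrt{5}$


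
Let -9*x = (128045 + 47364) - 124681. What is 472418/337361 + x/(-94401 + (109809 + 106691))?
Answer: 502022239630/370722966651 ≈ 1.3542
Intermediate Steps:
x = -50728/9 (x = -((128045 + 47364) - 124681)/9 = -(175409 - 124681)/9 = -⅑*50728 = -50728/9 ≈ -5636.4)
472418/337361 + x/(-94401 + (109809 + 106691)) = 472418/337361 - 50728/(9*(-94401 + (109809 + 106691))) = 472418*(1/337361) - 50728/(9*(-94401 + 216500)) = 472418/337361 - 50728/9/122099 = 472418/337361 - 50728/9*1/122099 = 472418/337361 - 50728/1098891 = 502022239630/370722966651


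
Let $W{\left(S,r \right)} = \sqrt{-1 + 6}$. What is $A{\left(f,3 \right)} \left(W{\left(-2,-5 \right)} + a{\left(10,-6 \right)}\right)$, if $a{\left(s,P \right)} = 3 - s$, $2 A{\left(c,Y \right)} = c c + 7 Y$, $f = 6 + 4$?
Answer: $- \frac{847}{2} + \frac{121 \sqrt{5}}{2} \approx -288.22$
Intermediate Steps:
$f = 10$
$W{\left(S,r \right)} = \sqrt{5}$
$A{\left(c,Y \right)} = \frac{c^{2}}{2} + \frac{7 Y}{2}$ ($A{\left(c,Y \right)} = \frac{c c + 7 Y}{2} = \frac{c^{2} + 7 Y}{2} = \frac{c^{2}}{2} + \frac{7 Y}{2}$)
$A{\left(f,3 \right)} \left(W{\left(-2,-5 \right)} + a{\left(10,-6 \right)}\right) = \left(\frac{10^{2}}{2} + \frac{7}{2} \cdot 3\right) \left(\sqrt{5} + \left(3 - 10\right)\right) = \left(\frac{1}{2} \cdot 100 + \frac{21}{2}\right) \left(\sqrt{5} + \left(3 - 10\right)\right) = \left(50 + \frac{21}{2}\right) \left(\sqrt{5} - 7\right) = \frac{121 \left(-7 + \sqrt{5}\right)}{2} = - \frac{847}{2} + \frac{121 \sqrt{5}}{2}$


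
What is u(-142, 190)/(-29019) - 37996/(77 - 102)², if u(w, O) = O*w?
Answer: -1085743424/18136875 ≈ -59.864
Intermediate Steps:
u(-142, 190)/(-29019) - 37996/(77 - 102)² = (190*(-142))/(-29019) - 37996/(77 - 102)² = -26980*(-1/29019) - 37996/((-25)²) = 26980/29019 - 37996/625 = -1085743424/18136875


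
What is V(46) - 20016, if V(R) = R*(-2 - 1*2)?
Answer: -20200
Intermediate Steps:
V(R) = -4*R (V(R) = R*(-2 - 2) = R*(-4) = -4*R)
V(46) - 20016 = -4*46 - 20016 = -184 - 20016 = -20200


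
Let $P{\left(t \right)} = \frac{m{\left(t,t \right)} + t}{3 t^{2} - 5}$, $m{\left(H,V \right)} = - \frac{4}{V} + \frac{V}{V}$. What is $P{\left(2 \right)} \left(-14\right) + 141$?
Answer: $139$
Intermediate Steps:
$m{\left(H,V \right)} = 1 - \frac{4}{V}$ ($m{\left(H,V \right)} = - \frac{4}{V} + 1 = 1 - \frac{4}{V}$)
$P{\left(t \right)} = \frac{t + \frac{-4 + t}{t}}{-5 + 3 t^{2}}$ ($P{\left(t \right)} = \frac{\frac{-4 + t}{t} + t}{3 t^{2} - 5} = \frac{t + \frac{-4 + t}{t}}{-5 + 3 t^{2}}$)
$P{\left(2 \right)} \left(-14\right) + 141 = \frac{-4 + 2 + 2^{2}}{2 \left(-5 + 3 \cdot 2^{2}\right)} \left(-14\right) + 141 = \frac{-4 + 2 + 4}{2 \left(-5 + 3 \cdot 4\right)} \left(-14\right) + 141 = \frac{1}{2} \frac{1}{-5 + 12} \cdot 2 \left(-14\right) + 141 = \frac{1}{2} \cdot \frac{1}{7} \cdot 2 \left(-14\right) + 141 = \frac{1}{7} \left(-14\right) + 141 = -2 + 141 = 139$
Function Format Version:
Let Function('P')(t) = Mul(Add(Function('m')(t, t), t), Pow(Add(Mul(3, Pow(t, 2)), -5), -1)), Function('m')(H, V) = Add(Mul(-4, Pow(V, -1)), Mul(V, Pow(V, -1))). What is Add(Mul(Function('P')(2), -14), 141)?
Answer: 139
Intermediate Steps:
Function('m')(H, V) = Add(1, Mul(-4, Pow(V, -1))) (Function('m')(H, V) = Add(Mul(-4, Pow(V, -1)), 1) = Add(1, Mul(-4, Pow(V, -1))))
Function('P')(t) = Mul(Pow(Add(-5, Mul(3, Pow(t, 2))), -1), Add(t, Mul(Pow(t, -1), Add(-4, t)))) (Function('P')(t) = Mul(Add(Mul(Pow(t, -1), Add(-4, t)), t), Pow(Add(Mul(3, Pow(t, 2)), -5), -1)) = Mul(Add(t, Mul(Pow(t, -1), Add(-4, t))), Pow(Add(-5, Mul(3, Pow(t, 2))), -1)) = Mul(Pow(Add(-5, Mul(3, Pow(t, 2))), -1), Add(t, Mul(Pow(t, -1), Add(-4, t)))))
Add(Mul(Function('P')(2), -14), 141) = Add(Mul(Mul(Pow(2, -1), Pow(Add(-5, Mul(3, Pow(2, 2))), -1), Add(-4, 2, Pow(2, 2))), -14), 141) = Add(Mul(Mul(Rational(1, 2), Pow(Add(-5, Mul(3, 4)), -1), Add(-4, 2, 4)), -14), 141) = Add(Mul(Mul(Rational(1, 2), Pow(Add(-5, 12), -1), 2), -14), 141) = Add(Mul(Mul(Rational(1, 2), Pow(7, -1), 2), -14), 141) = Add(Mul(Mul(Rational(1, 2), Rational(1, 7), 2), -14), 141) = Add(Mul(Rational(1, 7), -14), 141) = Add(-2, 141) = 139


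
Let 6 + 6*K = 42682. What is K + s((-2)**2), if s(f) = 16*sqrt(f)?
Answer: 21434/3 ≈ 7144.7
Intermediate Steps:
K = 21338/3 (K = -1 + (1/6)*42682 = -1 + 21341/3 = 21338/3 ≈ 7112.7)
K + s((-2)**2) = 21338/3 + 16*sqrt((-2)**2) = 21338/3 + 16*sqrt(4) = 21338/3 + 16*2 = 21338/3 + 32 = 21434/3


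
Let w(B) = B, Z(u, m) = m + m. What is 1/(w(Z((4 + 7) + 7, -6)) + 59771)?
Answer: 1/59759 ≈ 1.6734e-5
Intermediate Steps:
Z(u, m) = 2*m
1/(w(Z((4 + 7) + 7, -6)) + 59771) = 1/(2*(-6) + 59771) = 1/(-12 + 59771) = 1/59759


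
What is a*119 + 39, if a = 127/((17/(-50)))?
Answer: -44411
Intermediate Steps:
a = -6350/17 (a = 127/((17*(-1/50))) = 127/(-17/50) = 127*(-50/17) = -6350/17 ≈ -373.53)
a*119 + 39 = -6350/17*119 + 39 = -44450 + 39 = -44411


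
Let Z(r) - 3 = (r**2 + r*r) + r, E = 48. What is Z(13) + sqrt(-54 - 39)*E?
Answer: 354 + 48*I*sqrt(93) ≈ 354.0 + 462.9*I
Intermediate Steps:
Z(r) = 3 + r + 2*r**2 (Z(r) = 3 + ((r**2 + r*r) + r) = 3 + ((r**2 + r**2) + r) = 3 + (2*r**2 + r) = 3 + (r + 2*r**2) = 3 + r + 2*r**2)
Z(13) + sqrt(-54 - 39)*E = (3 + 13 + 2*13**2) + sqrt(-54 - 39)*48 = (3 + 13 + 2*169) + sqrt(-93)*48 = (3 + 13 + 338) + (I*sqrt(93))*48 = 354 + 48*I*sqrt(93)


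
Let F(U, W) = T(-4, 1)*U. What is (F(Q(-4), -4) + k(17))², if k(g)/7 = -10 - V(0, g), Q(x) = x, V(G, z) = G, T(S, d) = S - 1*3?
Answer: 1764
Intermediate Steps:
T(S, d) = -3 + S (T(S, d) = S - 3 = -3 + S)
F(U, W) = -7*U (F(U, W) = (-3 - 4)*U = -7*U)
k(g) = -70 (k(g) = 7*(-10 - 1*0) = 7*(-10 + 0) = 7*(-10) = -70)
(F(Q(-4), -4) + k(17))² = (-7*(-4) - 70)² = (28 - 70)² = (-42)² = 1764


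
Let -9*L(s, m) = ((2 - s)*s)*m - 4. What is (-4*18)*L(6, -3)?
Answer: 544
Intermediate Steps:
L(s, m) = 4/9 - m*s*(2 - s)/9 (L(s, m) = -(((2 - s)*s)*m - 4)/9 = -((s*(2 - s))*m - 4)/9 = -(m*s*(2 - s) - 4)/9 = -(-4 + m*s*(2 - s))/9 = 4/9 - m*s*(2 - s)/9)
(-4*18)*L(6, -3) = (-4*18)*(4/9 - 2/9*(-3)*6 + (1/9)*(-3)*6**2) = -72*(4/9 + 4 + (1/9)*(-3)*36) = -72*(4/9 + 4 - 12) = -72*(-68/9) = 544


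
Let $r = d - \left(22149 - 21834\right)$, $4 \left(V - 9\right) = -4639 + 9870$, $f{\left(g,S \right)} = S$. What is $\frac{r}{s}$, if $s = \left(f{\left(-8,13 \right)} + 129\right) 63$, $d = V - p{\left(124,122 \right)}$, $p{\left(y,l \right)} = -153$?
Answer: $\frac{4619}{35784} \approx 0.12908$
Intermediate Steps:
$V = \frac{5267}{4}$ ($V = 9 + \frac{-4639 + 9870}{4} = 9 + \frac{1}{4} \cdot 5231 = 9 + \frac{5231}{4} = \frac{5267}{4} \approx 1316.8$)
$d = \frac{5879}{4}$ ($d = \frac{5267}{4} - -153 = \frac{5267}{4} + 153 = \frac{5879}{4} \approx 1469.8$)
$s = 8946$ ($s = \left(13 + 129\right) 63 = 142 \cdot 63 = 8946$)
$r = \frac{4619}{4}$ ($r = \frac{5879}{4} - \left(22149 - 21834\right) = \frac{5879}{4} - 315 = \frac{4619}{4} \approx 1154.8$)
$\frac{r}{s} = \frac{4619}{4 \cdot 8946} = \frac{4619}{4} \cdot \frac{1}{8946} = \frac{4619}{35784}$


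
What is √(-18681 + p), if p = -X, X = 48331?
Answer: 2*I*√16753 ≈ 258.87*I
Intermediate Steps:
p = -48331 (p = -1*48331 = -48331)
√(-18681 + p) = √(-18681 - 48331) = √(-67012) = 2*I*√16753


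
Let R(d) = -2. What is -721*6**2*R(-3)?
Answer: 51912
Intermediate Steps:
-721*6**2*R(-3) = -721*6**2*(-2) = -25956*(-2) = -721*(-72) = 51912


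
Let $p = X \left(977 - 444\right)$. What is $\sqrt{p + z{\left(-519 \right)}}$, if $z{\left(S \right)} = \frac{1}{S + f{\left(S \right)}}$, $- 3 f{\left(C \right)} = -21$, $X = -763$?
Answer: $\frac{i \sqrt{416439298}}{32} \approx 637.71 i$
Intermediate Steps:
$f{\left(C \right)} = 7$ ($f{\left(C \right)} = \left(- \frac{1}{3}\right) \left(-21\right) = 7$)
$z{\left(S \right)} = \frac{1}{7 + S}$ ($z{\left(S \right)} = \frac{1}{S + 7} = \frac{1}{7 + S}$)
$p = -406679$ ($p = - 763 \left(977 - 444\right) = \left(-763\right) 533 = -406679$)
$\sqrt{p + z{\left(-519 \right)}} = \sqrt{-406679 + \frac{1}{7 - 519}} = \sqrt{-406679 + \frac{1}{-512}} = \sqrt{-406679 - \frac{1}{512}} = \sqrt{- \frac{208219649}{512}} = \frac{i \sqrt{416439298}}{32}$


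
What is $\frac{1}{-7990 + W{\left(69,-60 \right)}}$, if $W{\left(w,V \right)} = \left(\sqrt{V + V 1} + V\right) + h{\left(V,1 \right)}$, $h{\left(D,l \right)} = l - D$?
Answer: $- \frac{2663}{21274747} - \frac{2 i \sqrt{30}}{63824241} \approx -0.00012517 - 1.7163 \cdot 10^{-7} i$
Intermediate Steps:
$W{\left(w,V \right)} = 1 + \sqrt{2} \sqrt{V}$ ($W{\left(w,V \right)} = \left(\sqrt{V + V 1} + V\right) - \left(-1 + V\right) = \left(\sqrt{V + V} + V\right) - \left(-1 + V\right) = \left(\sqrt{2 V} + V\right) - \left(-1 + V\right) = \left(\sqrt{2} \sqrt{V} + V\right) - \left(-1 + V\right) = \left(V + \sqrt{2} \sqrt{V}\right) - \left(-1 + V\right) = 1 + \sqrt{2} \sqrt{V}$)
$\frac{1}{-7990 + W{\left(69,-60 \right)}} = \frac{1}{-7990 + \left(1 + \sqrt{2} \sqrt{-60}\right)} = \frac{1}{-7990 + \left(1 + \sqrt{2} \cdot 2 i \sqrt{15}\right)} = \frac{1}{-7990 + \left(1 + 2 i \sqrt{30}\right)} = \frac{1}{-7989 + 2 i \sqrt{30}}$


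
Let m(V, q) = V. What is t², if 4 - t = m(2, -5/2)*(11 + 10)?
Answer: 1444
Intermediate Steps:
t = -38 (t = 4 - 2*(11 + 10) = 4 - 2*21 = 4 - 1*42 = 4 - 42 = -38)
t² = (-38)² = 1444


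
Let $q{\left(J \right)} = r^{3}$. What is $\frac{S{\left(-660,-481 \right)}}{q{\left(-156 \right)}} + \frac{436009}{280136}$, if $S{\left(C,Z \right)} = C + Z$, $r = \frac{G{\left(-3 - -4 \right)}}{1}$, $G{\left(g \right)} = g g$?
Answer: $- \frac{319199167}{280136} \approx -1139.4$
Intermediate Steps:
$G{\left(g \right)} = g^{2}$
$r = 1$ ($r = \frac{\left(-3 - -4\right)^{2}}{1} = \left(-3 + 4\right)^{2} \cdot 1 = 1^{2} \cdot 1 = 1 \cdot 1 = 1$)
$q{\left(J \right)} = 1$ ($q{\left(J \right)} = 1^{3} = 1$)
$\frac{S{\left(-660,-481 \right)}}{q{\left(-156 \right)}} + \frac{436009}{280136} = \frac{-660 - 481}{1} + \frac{436009}{280136} = \left(-1141\right) 1 + 436009 \cdot \frac{1}{280136} = -1141 + \frac{436009}{280136} = - \frac{319199167}{280136}$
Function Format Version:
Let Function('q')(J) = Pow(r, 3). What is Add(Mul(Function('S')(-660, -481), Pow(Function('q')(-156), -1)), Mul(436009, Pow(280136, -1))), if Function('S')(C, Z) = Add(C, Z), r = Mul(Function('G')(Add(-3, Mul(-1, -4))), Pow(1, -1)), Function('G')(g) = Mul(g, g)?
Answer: Rational(-319199167, 280136) ≈ -1139.4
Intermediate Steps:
Function('G')(g) = Pow(g, 2)
r = 1 (r = Mul(Pow(Add(-3, Mul(-1, -4)), 2), Pow(1, -1)) = Mul(Pow(Add(-3, 4), 2), 1) = Mul(Pow(1, 2), 1) = Mul(1, 1) = 1)
Function('q')(J) = 1 (Function('q')(J) = Pow(1, 3) = 1)
Add(Mul(Function('S')(-660, -481), Pow(Function('q')(-156), -1)), Mul(436009, Pow(280136, -1))) = Add(Mul(Add(-660, -481), Pow(1, -1)), Mul(436009, Pow(280136, -1))) = Add(Mul(-1141, 1), Mul(436009, Rational(1, 280136))) = Add(-1141, Rational(436009, 280136)) = Rational(-319199167, 280136)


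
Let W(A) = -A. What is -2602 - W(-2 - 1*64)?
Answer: -2668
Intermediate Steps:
-2602 - W(-2 - 1*64) = -2602 - (-1)*(-2 - 1*64) = -2602 - (-1)*(-2 - 64) = -2602 - (-1)*(-66) = -2602 - 1*66 = -2602 - 66 = -2668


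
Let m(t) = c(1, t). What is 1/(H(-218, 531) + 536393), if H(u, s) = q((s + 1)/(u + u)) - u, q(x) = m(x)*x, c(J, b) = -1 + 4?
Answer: 109/58490200 ≈ 1.8636e-6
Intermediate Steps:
c(J, b) = 3
m(t) = 3
q(x) = 3*x
H(u, s) = -u + 3*(1 + s)/(2*u) (H(u, s) = 3*((s + 1)/(u + u)) - u = 3*((1 + s)/((2*u))) - u = 3*((1 + s)*(1/(2*u))) - u = 3*((1 + s)/(2*u)) - u = 3*(1 + s)/(2*u) - u = -u + 3*(1 + s)/(2*u))
1/(H(-218, 531) + 536393) = 1/((½)*(3 - 2*(-218)² + 3*531)/(-218) + 536393) = 1/((½)*(-1/218)*(3 - 2*47524 + 1593) + 536393) = 1/((½)*(-1/218)*(3 - 95048 + 1593) + 536393) = 1/((½)*(-1/218)*(-93452) + 536393) = 1/(23363/109 + 536393) = 1/(58490200/109) = 109/58490200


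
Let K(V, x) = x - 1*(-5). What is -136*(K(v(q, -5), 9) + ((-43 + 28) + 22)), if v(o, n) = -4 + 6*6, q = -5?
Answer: -2856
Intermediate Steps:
v(o, n) = 32 (v(o, n) = -4 + 36 = 32)
K(V, x) = 5 + x (K(V, x) = x + 5 = 5 + x)
-136*(K(v(q, -5), 9) + ((-43 + 28) + 22)) = -136*((5 + 9) + ((-43 + 28) + 22)) = -136*(14 + (-15 + 22)) = -136*(14 + 7) = -136*21 = -2856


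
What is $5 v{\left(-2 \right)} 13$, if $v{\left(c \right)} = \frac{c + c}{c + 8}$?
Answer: $- \frac{130}{3} \approx -43.333$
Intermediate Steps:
$v{\left(c \right)} = \frac{2 c}{8 + c}$
$5 v{\left(-2 \right)} 13 = 5 \cdot 2 \left(-2\right) \frac{1}{8 - 2} \cdot 13 = 5 \cdot 2 \left(-2\right) \frac{1}{6} \cdot 13 = 5 \left(- \frac{2}{3}\right) 13 = \left(- \frac{10}{3}\right) 13 = - \frac{130}{3}$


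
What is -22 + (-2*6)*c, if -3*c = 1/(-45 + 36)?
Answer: -202/9 ≈ -22.444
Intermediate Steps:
c = 1/27 (c = -1/(3*(-45 + 36)) = -⅓/(-9) = -⅓*(-⅑) = 1/27 ≈ 0.037037)
-22 + (-2*6)*c = -22 - 2*6*(1/27) = -22 - 12*1/27 = -22 - 4/9 = -202/9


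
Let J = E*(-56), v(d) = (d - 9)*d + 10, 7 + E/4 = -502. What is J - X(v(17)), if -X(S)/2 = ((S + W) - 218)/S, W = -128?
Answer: 8322968/73 ≈ 1.1401e+5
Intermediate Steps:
E = -2036 (E = -28 + 4*(-502) = -28 - 2008 = -2036)
v(d) = 10 + d*(-9 + d) (v(d) = (-9 + d)*d + 10 = d*(-9 + d) + 10 = 10 + d*(-9 + d))
J = 114016 (J = -2036*(-56) = 114016)
X(S) = -2*(-346 + S)/S (X(S) = -2*((S - 128) - 218)/S = -2*((-128 + S) - 218)/S = -2*(-346 + S)/S)
J - X(v(17)) = 114016 - (-2 + 692/(10 + 17**2 - 9*17)) = 114016 - (-2 + 692/(10 + 289 - 153)) = 114016 - (-2 + 692/146) = 114016 - (-2 + 692*(1/146)) = 114016 - (-2 + 346/73) = 114016 - 1*200/73 = 114016 - 200/73 = 8322968/73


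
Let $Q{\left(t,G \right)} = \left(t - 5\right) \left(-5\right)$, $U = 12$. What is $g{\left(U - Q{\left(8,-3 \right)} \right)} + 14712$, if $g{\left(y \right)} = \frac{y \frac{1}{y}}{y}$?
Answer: $\frac{397225}{27} \approx 14712.0$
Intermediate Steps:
$Q{\left(t,G \right)} = 25 - 5 t$ ($Q{\left(t,G \right)} = \left(-5 + t\right) \left(-5\right) = 25 - 5 t$)
$g{\left(y \right)} = \frac{1}{y}$ ($g{\left(y \right)} = 1 \frac{1}{y} = \frac{1}{y}$)
$g{\left(U - Q{\left(8,-3 \right)} \right)} + 14712 = \frac{1}{12 - \left(25 - 40\right)} + 14712 = \frac{1}{12 - -15} + 14712 = \frac{1}{12 + 15} + 14712 = \frac{1}{27} + 14712 = \frac{397225}{27}$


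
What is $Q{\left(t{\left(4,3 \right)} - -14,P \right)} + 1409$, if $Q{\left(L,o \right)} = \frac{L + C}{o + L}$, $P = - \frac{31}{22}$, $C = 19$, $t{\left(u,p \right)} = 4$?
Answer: $\frac{515099}{365} \approx 1411.2$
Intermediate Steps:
$P = - \frac{31}{22}$ ($P = \left(-31\right) \frac{1}{22} = - \frac{31}{22} \approx -1.4091$)
$Q{\left(L,o \right)} = \frac{19 + L}{L + o}$ ($Q{\left(L,o \right)} = \frac{L + 19}{o + L} = \frac{19 + L}{L + o}$)
$Q{\left(t{\left(4,3 \right)} - -14,P \right)} + 1409 = \frac{19 + \left(4 - -14\right)}{\left(4 - -14\right) - \frac{31}{22}} + 1409 = \frac{19 + \left(4 + 14\right)}{\left(4 + 14\right) - \frac{31}{22}} + 1409 = \frac{19 + 18}{18 - \frac{31}{22}} + 1409 = \frac{1}{\frac{365}{22}} \cdot 37 + 1409 = \frac{22}{365} \cdot 37 + 1409 = \frac{814}{365} + 1409 = \frac{515099}{365}$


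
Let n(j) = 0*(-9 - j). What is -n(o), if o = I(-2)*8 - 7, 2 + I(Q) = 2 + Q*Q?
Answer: 0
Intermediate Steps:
I(Q) = Q**2 (I(Q) = -2 + (2 + Q*Q) = -2 + (2 + Q**2) = Q**2)
o = 25 (o = (-2)**2*8 - 7 = 4*8 - 7 = 32 - 7 = 25)
n(j) = 0
-n(o) = -1*0 = 0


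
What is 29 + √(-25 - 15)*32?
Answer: 29 + 64*I*√10 ≈ 29.0 + 202.39*I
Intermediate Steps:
29 + √(-25 - 15)*32 = 29 + √(-40)*32 = 29 + (2*I*√10)*32 = 29 + 64*I*√10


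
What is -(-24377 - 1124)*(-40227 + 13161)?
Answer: -690210066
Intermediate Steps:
-(-24377 - 1124)*(-40227 + 13161) = -(-25501)*(-27066) = -1*690210066 = -690210066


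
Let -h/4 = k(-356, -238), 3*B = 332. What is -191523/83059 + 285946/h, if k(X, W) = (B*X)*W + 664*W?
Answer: -10628992540821/4594092960800 ≈ -2.3136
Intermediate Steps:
B = 332/3 (B = (⅓)*332 = 332/3 ≈ 110.67)
k(X, W) = 664*W + 332*W*X/3 (k(X, W) = (332*X/3)*W + 664*W = 332*W*X/3 + 664*W = 664*W + 332*W*X/3)
h = -110622400/3 (h = -1328*(-238)*(6 - 356)/3 = -1328*(-238)*(-350)/3 = -4*27655600/3 = -110622400/3 ≈ -3.6874e+7)
-191523/83059 + 285946/h = -191523/83059 + 285946/(-110622400/3) = -191523*1/83059 + 285946*(-3/110622400) = -191523/83059 - 428919/55311200 = -10628992540821/4594092960800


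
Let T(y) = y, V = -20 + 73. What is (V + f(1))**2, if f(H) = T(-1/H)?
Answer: 2704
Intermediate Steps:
V = 53
f(H) = -1/H
(V + f(1))**2 = (53 - 1/1)**2 = (53 - 1*1)**2 = (53 - 1)**2 = 52**2 = 2704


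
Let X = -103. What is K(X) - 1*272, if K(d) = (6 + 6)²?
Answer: -128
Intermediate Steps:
K(d) = 144 (K(d) = 12² = 144)
K(X) - 1*272 = 144 - 1*272 = 144 - 272 = -128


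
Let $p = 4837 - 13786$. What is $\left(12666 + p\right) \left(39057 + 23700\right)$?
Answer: $233267769$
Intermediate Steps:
$p = -8949$
$\left(12666 + p\right) \left(39057 + 23700\right) = \left(12666 - 8949\right) \left(39057 + 23700\right) = 3717 \cdot 62757 = 233267769$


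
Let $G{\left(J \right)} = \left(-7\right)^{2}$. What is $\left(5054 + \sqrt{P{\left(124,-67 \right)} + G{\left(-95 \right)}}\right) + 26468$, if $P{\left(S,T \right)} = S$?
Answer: $31522 + \sqrt{173} \approx 31535.0$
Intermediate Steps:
$G{\left(J \right)} = 49$
$\left(5054 + \sqrt{P{\left(124,-67 \right)} + G{\left(-95 \right)}}\right) + 26468 = \left(5054 + \sqrt{124 + 49}\right) + 26468 = \left(5054 + \sqrt{173}\right) + 26468 = 31522 + \sqrt{173}$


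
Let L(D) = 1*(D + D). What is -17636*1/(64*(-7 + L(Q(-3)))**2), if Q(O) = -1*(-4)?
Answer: -4409/16 ≈ -275.56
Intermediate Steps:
Q(O) = 4
L(D) = 2*D (L(D) = 1*(2*D) = 2*D)
-17636*1/(64*(-7 + L(Q(-3)))**2) = -17636*1/(64*(-7 + 2*4)**2) = -17636*1/(64*(-7 + 8)**2) = -17636/((1*(-8))**2) = -17636/((-8)**2) = -17636/64 = -17636*1/64 = -4409/16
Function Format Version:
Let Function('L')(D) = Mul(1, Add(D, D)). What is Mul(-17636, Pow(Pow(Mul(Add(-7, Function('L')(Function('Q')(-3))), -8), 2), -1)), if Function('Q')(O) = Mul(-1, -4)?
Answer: Rational(-4409, 16) ≈ -275.56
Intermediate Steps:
Function('Q')(O) = 4
Function('L')(D) = Mul(2, D) (Function('L')(D) = Mul(1, Mul(2, D)) = Mul(2, D))
Mul(-17636, Pow(Pow(Mul(Add(-7, Function('L')(Function('Q')(-3))), -8), 2), -1)) = Mul(-17636, Pow(Pow(Mul(Add(-7, Mul(2, 4)), -8), 2), -1)) = Mul(-17636, Pow(Pow(Mul(Add(-7, 8), -8), 2), -1)) = Mul(-17636, Pow(Pow(Mul(1, -8), 2), -1)) = Mul(-17636, Pow(Pow(-8, 2), -1)) = Mul(-17636, Pow(64, -1)) = Mul(-17636, Rational(1, 64)) = Rational(-4409, 16)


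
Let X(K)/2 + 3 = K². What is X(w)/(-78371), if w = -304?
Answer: -184826/78371 ≈ -2.3583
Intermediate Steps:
X(K) = -6 + 2*K²
X(w)/(-78371) = (-6 + 2*(-304)²)/(-78371) = (-6 + 2*92416)*(-1/78371) = (-6 + 184832)*(-1/78371) = 184826*(-1/78371) = -184826/78371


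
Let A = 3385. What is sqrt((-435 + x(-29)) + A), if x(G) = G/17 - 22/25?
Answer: sqrt(21295067)/85 ≈ 54.290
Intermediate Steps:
x(G) = -22/25 + G/17 (x(G) = G*(1/17) - 22*1/25 = G/17 - 22/25 = -22/25 + G/17)
sqrt((-435 + x(-29)) + A) = sqrt((-435 + (-22/25 + (1/17)*(-29))) + 3385) = sqrt((-435 + (-22/25 - 29/17)) + 3385) = sqrt((-435 - 1099/425) + 3385) = sqrt(-185974/425 + 3385) = sqrt(1252651/425) = sqrt(21295067)/85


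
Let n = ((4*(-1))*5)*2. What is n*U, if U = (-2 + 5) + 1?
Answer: -160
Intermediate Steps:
U = 4 (U = 3 + 1 = 4)
n = -40 (n = -4*5*2 = -20*2 = -40)
n*U = -40*4 = -160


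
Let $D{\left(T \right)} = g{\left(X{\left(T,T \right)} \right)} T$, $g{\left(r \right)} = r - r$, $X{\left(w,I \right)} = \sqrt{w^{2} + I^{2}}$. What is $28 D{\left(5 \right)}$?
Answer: $0$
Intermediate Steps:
$X{\left(w,I \right)} = \sqrt{I^{2} + w^{2}}$
$g{\left(r \right)} = 0$
$D{\left(T \right)} = 0$ ($D{\left(T \right)} = 0 T = 0$)
$28 D{\left(5 \right)} = 28 \cdot 0 = 0$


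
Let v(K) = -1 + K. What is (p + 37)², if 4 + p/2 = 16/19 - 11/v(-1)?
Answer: 627264/361 ≈ 1737.6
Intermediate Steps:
p = 89/19 (p = -8 + 2*(16/19 - 11/(-1 - 1)) = -8 + 2*(16*(1/19) - 11/(-2)) = -8 + 2*(16/19 - 11*(-½)) = -8 + 2*(16/19 + 11/2) = -8 + 2*(241/38) = -8 + 241/19 = 89/19 ≈ 4.6842)
(p + 37)² = (89/19 + 37)² = (792/19)² = 627264/361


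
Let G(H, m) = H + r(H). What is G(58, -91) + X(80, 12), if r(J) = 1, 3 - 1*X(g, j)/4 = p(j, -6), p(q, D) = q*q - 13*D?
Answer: -817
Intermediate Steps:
p(q, D) = q² - 13*D
X(g, j) = -300 - 4*j² (X(g, j) = 12 - 4*(j² - 13*(-6)) = 12 - 4*(j² + 78) = 12 - 4*(78 + j²) = 12 + (-312 - 4*j²) = -300 - 4*j²)
G(H, m) = 1 + H (G(H, m) = H + 1 = 1 + H)
G(58, -91) + X(80, 12) = (1 + 58) + (-300 - 4*12²) = 59 + (-300 - 4*144) = 59 + (-300 - 576) = 59 - 876 = -817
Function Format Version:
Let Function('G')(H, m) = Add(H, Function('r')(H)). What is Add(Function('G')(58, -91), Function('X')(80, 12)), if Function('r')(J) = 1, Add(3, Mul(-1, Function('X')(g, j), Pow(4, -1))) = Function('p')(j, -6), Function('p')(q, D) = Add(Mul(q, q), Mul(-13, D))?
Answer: -817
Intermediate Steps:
Function('p')(q, D) = Add(Pow(q, 2), Mul(-13, D))
Function('X')(g, j) = Add(-300, Mul(-4, Pow(j, 2))) (Function('X')(g, j) = Add(12, Mul(-4, Add(Pow(j, 2), Mul(-13, -6)))) = Add(12, Mul(-4, Add(Pow(j, 2), 78))) = Add(12, Mul(-4, Add(78, Pow(j, 2)))) = Add(12, Add(-312, Mul(-4, Pow(j, 2)))) = Add(-300, Mul(-4, Pow(j, 2))))
Function('G')(H, m) = Add(1, H) (Function('G')(H, m) = Add(H, 1) = Add(1, H))
Add(Function('G')(58, -91), Function('X')(80, 12)) = Add(Add(1, 58), Add(-300, Mul(-4, Pow(12, 2)))) = Add(59, Add(-300, Mul(-4, 144))) = Add(59, Add(-300, -576)) = Add(59, -876) = -817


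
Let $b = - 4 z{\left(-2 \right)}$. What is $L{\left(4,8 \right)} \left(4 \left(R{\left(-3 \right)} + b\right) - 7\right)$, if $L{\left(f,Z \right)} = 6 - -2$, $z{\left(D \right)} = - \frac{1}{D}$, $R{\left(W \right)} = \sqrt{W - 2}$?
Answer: $-120 + 32 i \sqrt{5} \approx -120.0 + 71.554 i$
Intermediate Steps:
$R{\left(W \right)} = \sqrt{-2 + W}$
$L{\left(f,Z \right)} = 8$ ($L{\left(f,Z \right)} = 6 + 2 = 8$)
$b = -2$ ($b = - 4 \left(- \frac{1}{-2}\right) = - 4 \left(\left(-1\right) \left(- \frac{1}{2}\right)\right) = \left(-4\right) \frac{1}{2} = -2$)
$L{\left(4,8 \right)} \left(4 \left(R{\left(-3 \right)} + b\right) - 7\right) = 8 \left(4 \left(\sqrt{-2 - 3} - 2\right) - 7\right) = 8 \left(4 \left(\sqrt{-5} - 2\right) - 7\right) = 8 \left(4 \left(i \sqrt{5} - 2\right) - 7\right) = 8 \left(4 \left(-2 + i \sqrt{5}\right) - 7\right) = 8 \left(\left(-8 + 4 i \sqrt{5}\right) - 7\right) = 8 \left(-15 + 4 i \sqrt{5}\right) = -120 + 32 i \sqrt{5}$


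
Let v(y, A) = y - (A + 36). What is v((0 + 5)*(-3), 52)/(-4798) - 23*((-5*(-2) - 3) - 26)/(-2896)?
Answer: -899219/6947504 ≈ -0.12943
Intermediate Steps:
v(y, A) = -36 + y - A (v(y, A) = y - (36 + A) = y + (-36 - A) = -36 + y - A)
v((0 + 5)*(-3), 52)/(-4798) - 23*((-5*(-2) - 3) - 26)/(-2896) = (-36 + (0 + 5)*(-3) - 1*52)/(-4798) - 23*((-5*(-2) - 3) - 26)/(-2896) = (-36 + 5*(-3) - 52)*(-1/4798) - 23*((10 - 3) - 26)*(-1/2896) = (-36 - 15 - 52)*(-1/4798) - 23*(7 - 26)*(-1/2896) = -103*(-1/4798) - 23*(-19)*(-1/2896) = 103/4798 + 437*(-1/2896) = 103/4798 - 437/2896 = -899219/6947504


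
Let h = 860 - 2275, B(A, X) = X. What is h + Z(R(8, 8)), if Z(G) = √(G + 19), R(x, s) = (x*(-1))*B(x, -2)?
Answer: -1415 + √35 ≈ -1409.1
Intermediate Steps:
R(x, s) = 2*x (R(x, s) = (x*(-1))*(-2) = -x*(-2) = 2*x)
Z(G) = √(19 + G)
h = -1415
h + Z(R(8, 8)) = -1415 + √(19 + 2*8) = -1415 + √(19 + 16) = -1415 + √35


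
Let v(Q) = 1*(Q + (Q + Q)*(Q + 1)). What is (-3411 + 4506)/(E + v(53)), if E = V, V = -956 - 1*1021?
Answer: 219/760 ≈ 0.28816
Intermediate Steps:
V = -1977 (V = -956 - 1021 = -1977)
E = -1977
v(Q) = Q + 2*Q*(1 + Q) (v(Q) = 1*(Q + (2*Q)*(1 + Q)) = 1*(Q + 2*Q*(1 + Q)) = Q + 2*Q*(1 + Q))
(-3411 + 4506)/(E + v(53)) = (-3411 + 4506)/(-1977 + 53*(3 + 2*53)) = 1095/(-1977 + 53*(3 + 106)) = 1095/(-1977 + 53*109) = 1095/(-1977 + 5777) = 1095/3800 = 1095*(1/3800) = 219/760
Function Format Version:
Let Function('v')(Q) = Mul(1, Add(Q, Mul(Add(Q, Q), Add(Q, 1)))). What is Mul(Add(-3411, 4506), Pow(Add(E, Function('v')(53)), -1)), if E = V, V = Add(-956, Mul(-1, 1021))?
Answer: Rational(219, 760) ≈ 0.28816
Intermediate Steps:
V = -1977 (V = Add(-956, -1021) = -1977)
E = -1977
Function('v')(Q) = Add(Q, Mul(2, Q, Add(1, Q))) (Function('v')(Q) = Mul(1, Add(Q, Mul(Mul(2, Q), Add(1, Q)))) = Mul(1, Add(Q, Mul(2, Q, Add(1, Q)))) = Add(Q, Mul(2, Q, Add(1, Q))))
Mul(Add(-3411, 4506), Pow(Add(E, Function('v')(53)), -1)) = Mul(Add(-3411, 4506), Pow(Add(-1977, Mul(53, Add(3, Mul(2, 53)))), -1)) = Mul(1095, Pow(Add(-1977, Mul(53, Add(3, 106))), -1)) = Mul(1095, Pow(Add(-1977, Mul(53, 109)), -1)) = Mul(1095, Pow(Add(-1977, 5777), -1)) = Mul(1095, Pow(3800, -1)) = Mul(1095, Rational(1, 3800)) = Rational(219, 760)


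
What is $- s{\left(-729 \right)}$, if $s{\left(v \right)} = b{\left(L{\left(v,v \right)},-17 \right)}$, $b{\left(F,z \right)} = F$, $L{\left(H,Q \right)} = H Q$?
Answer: $-531441$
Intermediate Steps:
$s{\left(v \right)} = v^{2}$ ($s{\left(v \right)} = v v = v^{2}$)
$- s{\left(-729 \right)} = - \left(-729\right)^{2} = \left(-1\right) 531441 = -531441$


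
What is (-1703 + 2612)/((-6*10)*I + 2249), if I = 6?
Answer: 909/1889 ≈ 0.48121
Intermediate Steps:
(-1703 + 2612)/((-6*10)*I + 2249) = (-1703 + 2612)/(-6*10*6 + 2249) = 909/(-60*6 + 2249) = 909/(-360 + 2249) = 909/1889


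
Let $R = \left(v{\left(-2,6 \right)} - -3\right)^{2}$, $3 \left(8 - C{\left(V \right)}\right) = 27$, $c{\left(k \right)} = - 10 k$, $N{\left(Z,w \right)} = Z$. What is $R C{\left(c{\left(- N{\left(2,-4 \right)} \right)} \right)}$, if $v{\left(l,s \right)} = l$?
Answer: $-1$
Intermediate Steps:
$C{\left(V \right)} = -1$ ($C{\left(V \right)} = 8 - 9 = -1$)
$R = 1$ ($R = \left(-2 - -3\right)^{2} = \left(-2 + \left(-1 + 4\right)\right)^{2} = \left(-2 + 3\right)^{2} = 1^{2} = 1$)
$R C{\left(c{\left(- N{\left(2,-4 \right)} \right)} \right)} = 1 \left(-1\right) = -1$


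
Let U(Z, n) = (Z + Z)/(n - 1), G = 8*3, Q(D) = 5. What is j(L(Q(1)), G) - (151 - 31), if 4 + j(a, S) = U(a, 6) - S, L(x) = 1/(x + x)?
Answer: -3699/25 ≈ -147.96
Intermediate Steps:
G = 24
U(Z, n) = 2*Z/(-1 + n) (U(Z, n) = (2*Z)/(-1 + n) = 2*Z/(-1 + n))
L(x) = 1/(2*x)
j(a, S) = -4 - S + 2*a/5 (j(a, S) = -4 + (2*a/(-1 + 6) - S) = -4 + (2*a/5 - S) = -4 + (-S + 2*a/5) = -4 - S + 2*a/5)
j(L(Q(1)), G) - (151 - 31) = (-4 - 1*24 + 2*((1/2)/5)/5) - (151 - 31) = (-4 - 24 + 2*((1/2)*(1/5))/5) - 1*120 = (-4 - 24 + (2/5)*(1/10)) - 120 = (-4 - 24 + 1/25) - 120 = -699/25 - 120 = -3699/25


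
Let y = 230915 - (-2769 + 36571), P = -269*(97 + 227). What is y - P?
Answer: 284269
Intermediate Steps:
P = -87156 (P = -269*324 = -87156)
y = 197113 (y = 230915 - 1*33802 = 230915 - 33802 = 197113)
y - P = 197113 - 1*(-87156) = 197113 + 87156 = 284269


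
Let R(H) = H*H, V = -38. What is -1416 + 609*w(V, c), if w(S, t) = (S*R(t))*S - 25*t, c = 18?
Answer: 284648838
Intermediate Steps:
R(H) = H²
w(S, t) = -25*t + S²*t² (w(S, t) = (S*t²)*S - 25*t = S²*t² - 25*t = -25*t + S²*t²)
-1416 + 609*w(V, c) = -1416 + 609*(18*(-25 + 18*(-38)²)) = -1416 + 609*(18*(-25 + 18*1444)) = -1416 + 609*(18*(-25 + 25992)) = -1416 + 609*(18*25967) = -1416 + 609*467406 = -1416 + 284650254 = 284648838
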